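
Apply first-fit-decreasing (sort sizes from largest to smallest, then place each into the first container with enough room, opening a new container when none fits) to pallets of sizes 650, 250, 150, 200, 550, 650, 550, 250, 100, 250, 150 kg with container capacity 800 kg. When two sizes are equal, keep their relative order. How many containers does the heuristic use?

5

Sorted descending: 650, 650, 550, 550, 250, 250, 250, 200, 150, 150, 100.
  650 → container 1 (new)  [load 650/800]
  650 → container 2 (new)  [load 650/800]
  550 → container 3 (new)  [load 550/800]
  550 → container 4 (new)  [load 550/800]
  250 → container 3  [load 800/800]
  250 → container 4  [load 800/800]
  250 → container 5 (new)  [load 250/800]
  200 → container 5  [load 450/800]
  150 → container 1  [load 800/800]
  150 → container 2  [load 800/800]
  100 → container 5  [load 550/800]
5 containers opened.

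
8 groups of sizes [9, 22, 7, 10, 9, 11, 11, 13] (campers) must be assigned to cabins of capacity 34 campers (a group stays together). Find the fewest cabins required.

3

Total = 22 + 13 + 11 + 11 + 10 + 9 + 9 + 7 = 92 campers.
Lower bound: ⌈92/34⌉ = 3 cabins.
A packing using 3 cabins:
  cabin 1: 22 + 11 = 33
  cabin 2: 13 + 11 + 10 = 34
  cabin 3: 9 + 9 + 7 = 25
This matches the lower bound, so 3 is optimal.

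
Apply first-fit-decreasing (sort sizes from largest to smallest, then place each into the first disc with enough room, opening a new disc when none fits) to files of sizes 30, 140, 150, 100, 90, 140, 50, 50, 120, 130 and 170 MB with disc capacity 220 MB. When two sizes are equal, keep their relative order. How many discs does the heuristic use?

Sorted descending: 170, 150, 140, 140, 130, 120, 100, 90, 50, 50, 30.
  170 → disc 1 (new)  [load 170/220]
  150 → disc 2 (new)  [load 150/220]
  140 → disc 3 (new)  [load 140/220]
  140 → disc 4 (new)  [load 140/220]
  130 → disc 5 (new)  [load 130/220]
  120 → disc 6 (new)  [load 120/220]
  100 → disc 6  [load 220/220]
  90 → disc 5  [load 220/220]
  50 → disc 1  [load 220/220]
  50 → disc 2  [load 200/220]
  30 → disc 3  [load 170/220]
6 discs opened.

6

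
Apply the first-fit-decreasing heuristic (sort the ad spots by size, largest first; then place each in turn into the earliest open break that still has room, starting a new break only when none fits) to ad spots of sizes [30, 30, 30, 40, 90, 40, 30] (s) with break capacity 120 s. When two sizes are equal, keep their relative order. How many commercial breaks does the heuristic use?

Sorted descending: 90, 40, 40, 30, 30, 30, 30.
  90 → break 1 (new)  [load 90/120]
  40 → break 2 (new)  [load 40/120]
  40 → break 2  [load 80/120]
  30 → break 1  [load 120/120]
  30 → break 2  [load 110/120]
  30 → break 3 (new)  [load 30/120]
  30 → break 3  [load 60/120]
3 commercial breaks opened.

3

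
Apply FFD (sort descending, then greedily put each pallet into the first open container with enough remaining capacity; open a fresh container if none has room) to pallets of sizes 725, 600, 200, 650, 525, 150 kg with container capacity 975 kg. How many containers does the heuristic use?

Sorted descending: 725, 650, 600, 525, 200, 150.
  725 → container 1 (new)  [load 725/975]
  650 → container 2 (new)  [load 650/975]
  600 → container 3 (new)  [load 600/975]
  525 → container 4 (new)  [load 525/975]
  200 → container 1  [load 925/975]
  150 → container 2  [load 800/975]
4 containers opened.

4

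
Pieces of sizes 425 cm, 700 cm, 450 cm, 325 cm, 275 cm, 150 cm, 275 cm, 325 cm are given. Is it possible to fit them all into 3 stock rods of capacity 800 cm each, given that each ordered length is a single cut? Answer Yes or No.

No

Total = 2925 cm; ⌈2925/800⌉ = 4.
At least 4 stock rods are required, but only 3 are allowed.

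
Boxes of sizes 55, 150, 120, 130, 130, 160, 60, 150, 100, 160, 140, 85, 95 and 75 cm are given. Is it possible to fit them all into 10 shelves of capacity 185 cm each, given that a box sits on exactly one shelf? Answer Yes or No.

Yes

A valid assignment using 10 shelves:
  shelf 1: 160 = 160
  shelf 2: 160 = 160
  shelf 3: 150 = 150
  shelf 4: 150 = 150
  shelf 5: 140 = 140
  shelf 6: 130 + 55 = 185
  shelf 7: 130 = 130
  shelf 8: 120 + 60 = 180
  shelf 9: 100 + 85 = 185
  shelf 10: 95 + 75 = 170
Every load is within 185 cm, so 10 shelves suffice.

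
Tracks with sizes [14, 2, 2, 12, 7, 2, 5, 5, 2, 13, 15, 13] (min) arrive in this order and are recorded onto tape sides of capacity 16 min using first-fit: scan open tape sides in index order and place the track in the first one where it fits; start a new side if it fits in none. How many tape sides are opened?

  14 → side 1 (new)  [load 14/16]
  2 → side 1  [load 16/16]
  2 → side 2 (new)  [load 2/16]
  12 → side 2  [load 14/16]
  7 → side 3 (new)  [load 7/16]
  2 → side 2  [load 16/16]
  5 → side 3  [load 12/16]
  5 → side 4 (new)  [load 5/16]
  2 → side 3  [load 14/16]
  13 → side 5 (new)  [load 13/16]
  15 → side 6 (new)  [load 15/16]
  13 → side 7 (new)  [load 13/16]
7 tape sides opened.

7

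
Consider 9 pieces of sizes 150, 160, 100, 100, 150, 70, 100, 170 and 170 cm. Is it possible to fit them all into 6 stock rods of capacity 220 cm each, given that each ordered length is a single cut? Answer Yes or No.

Total = 1170 cm; ⌈1170/220⌉ = 6.
The bound of 6 does not rule out 6, but exhaustive search shows no assignment into 6 stock rods of capacity 220 cm exists — the minimum is 7.

No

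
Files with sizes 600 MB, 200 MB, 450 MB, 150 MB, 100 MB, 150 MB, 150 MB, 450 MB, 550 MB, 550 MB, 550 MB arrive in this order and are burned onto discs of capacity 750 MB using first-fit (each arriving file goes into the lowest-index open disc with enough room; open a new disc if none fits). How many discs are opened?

  600 → disc 1 (new)  [load 600/750]
  200 → disc 2 (new)  [load 200/750]
  450 → disc 2  [load 650/750]
  150 → disc 1  [load 750/750]
  100 → disc 2  [load 750/750]
  150 → disc 3 (new)  [load 150/750]
  150 → disc 3  [load 300/750]
  450 → disc 3  [load 750/750]
  550 → disc 4 (new)  [load 550/750]
  550 → disc 5 (new)  [load 550/750]
  550 → disc 6 (new)  [load 550/750]
6 discs opened.

6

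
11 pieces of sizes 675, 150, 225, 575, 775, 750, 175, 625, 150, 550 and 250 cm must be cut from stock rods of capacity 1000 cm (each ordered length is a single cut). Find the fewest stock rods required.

6

Total = 775 + 750 + 675 + 625 + 575 + 550 + 250 + 225 + 175 + 150 + 150 = 4900 cm.
Lower bound: ⌈4900/1000⌉ = 5 stock rods.
Also, 6 pieces each exceed 500 cm, and no two of those can share a stock rod, so at least 6 stock rods are needed.
A packing using 6 stock rods:
  stock rod 1: 775 + 225 = 1000
  stock rod 2: 750 + 250 = 1000
  stock rod 3: 675 + 175 + 150 = 1000
  stock rod 4: 625 + 150 = 775
  stock rod 5: 575 = 575
  stock rod 6: 550 = 550
This matches the lower bound, so 6 is optimal.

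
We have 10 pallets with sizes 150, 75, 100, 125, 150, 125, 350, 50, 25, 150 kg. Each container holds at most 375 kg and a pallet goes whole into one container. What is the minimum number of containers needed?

4

Total = 350 + 150 + 150 + 150 + 125 + 125 + 100 + 75 + 50 + 25 = 1300 kg.
Lower bound: ⌈1300/375⌉ = 4 containers.
A packing using 4 containers:
  container 1: 350 + 25 = 375
  container 2: 150 + 150 + 75 = 375
  container 3: 150 + 125 + 100 = 375
  container 4: 125 + 50 = 175
This matches the lower bound, so 4 is optimal.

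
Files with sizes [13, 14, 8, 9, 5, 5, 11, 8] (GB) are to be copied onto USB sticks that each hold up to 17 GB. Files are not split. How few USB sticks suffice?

Total = 14 + 13 + 11 + 9 + 8 + 8 + 5 + 5 = 73 GB.
Lower bound: ⌈73/17⌉ = 5 USB sticks.
A packing using 5 USB sticks:
  USB stick 1: 14 = 14
  USB stick 2: 13 = 13
  USB stick 3: 11 + 5 = 16
  USB stick 4: 9 + 8 = 17
  USB stick 5: 8 + 5 = 13
This matches the lower bound, so 5 is optimal.

5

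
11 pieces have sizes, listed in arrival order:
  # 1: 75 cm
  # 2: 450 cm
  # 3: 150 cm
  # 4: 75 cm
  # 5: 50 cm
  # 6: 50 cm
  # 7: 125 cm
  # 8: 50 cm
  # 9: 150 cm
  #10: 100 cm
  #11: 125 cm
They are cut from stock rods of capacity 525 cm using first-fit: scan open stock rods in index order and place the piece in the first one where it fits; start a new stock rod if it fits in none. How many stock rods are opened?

  75 → stock rod 1 (new)  [load 75/525]
  450 → stock rod 1  [load 525/525]
  150 → stock rod 2 (new)  [load 150/525]
  75 → stock rod 2  [load 225/525]
  50 → stock rod 2  [load 275/525]
  50 → stock rod 2  [load 325/525]
  125 → stock rod 2  [load 450/525]
  50 → stock rod 2  [load 500/525]
  150 → stock rod 3 (new)  [load 150/525]
  100 → stock rod 3  [load 250/525]
  125 → stock rod 3  [load 375/525]
3 stock rods opened.

3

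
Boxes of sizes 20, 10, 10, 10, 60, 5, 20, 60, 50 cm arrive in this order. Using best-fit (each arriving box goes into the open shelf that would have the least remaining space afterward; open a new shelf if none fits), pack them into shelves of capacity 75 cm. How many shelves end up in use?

  20 → shelf 1 (new)  [load 20/75]
  10 → shelf 1  [load 30/75]
  10 → shelf 1  [load 40/75]
  10 → shelf 1  [load 50/75]
  60 → shelf 2 (new)  [load 60/75]
  5 → shelf 2  [load 65/75]
  20 → shelf 1  [load 70/75]
  60 → shelf 3 (new)  [load 60/75]
  50 → shelf 4 (new)  [load 50/75]
4 shelves opened.

4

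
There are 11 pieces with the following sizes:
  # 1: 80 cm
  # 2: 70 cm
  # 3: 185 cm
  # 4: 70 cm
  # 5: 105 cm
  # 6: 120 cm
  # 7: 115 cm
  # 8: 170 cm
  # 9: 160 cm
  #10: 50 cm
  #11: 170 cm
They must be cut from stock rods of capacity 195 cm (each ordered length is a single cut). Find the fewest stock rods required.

8

Total = 185 + 170 + 170 + 160 + 120 + 115 + 105 + 80 + 70 + 70 + 50 = 1295 cm.
Lower bound: ⌈1295/195⌉ = 7 stock rods.
A packing using 8 stock rods:
  stock rod 1: 185 = 185
  stock rod 2: 170 = 170
  stock rod 3: 170 = 170
  stock rod 4: 160 = 160
  stock rod 5: 120 + 70 = 190
  stock rod 6: 115 + 80 = 195
  stock rod 7: 105 + 70 = 175
  stock rod 8: 50 = 50
No arrangement into 7 stock rods stays within capacity, so 8 is optimal.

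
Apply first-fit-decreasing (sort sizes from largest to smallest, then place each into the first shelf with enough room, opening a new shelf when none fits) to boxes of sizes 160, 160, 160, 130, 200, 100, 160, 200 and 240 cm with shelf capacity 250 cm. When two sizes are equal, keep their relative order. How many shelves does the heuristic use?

8

Sorted descending: 240, 200, 200, 160, 160, 160, 160, 130, 100.
  240 → shelf 1 (new)  [load 240/250]
  200 → shelf 2 (new)  [load 200/250]
  200 → shelf 3 (new)  [load 200/250]
  160 → shelf 4 (new)  [load 160/250]
  160 → shelf 5 (new)  [load 160/250]
  160 → shelf 6 (new)  [load 160/250]
  160 → shelf 7 (new)  [load 160/250]
  130 → shelf 8 (new)  [load 130/250]
  100 → shelf 8  [load 230/250]
8 shelves opened.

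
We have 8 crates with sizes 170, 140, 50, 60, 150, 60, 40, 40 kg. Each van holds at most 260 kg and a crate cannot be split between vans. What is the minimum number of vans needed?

Total = 170 + 150 + 140 + 60 + 60 + 50 + 40 + 40 = 710 kg.
Lower bound: ⌈710/260⌉ = 3 vans.
A packing using 3 vans:
  van 1: 170 + 60 = 230
  van 2: 150 + 60 + 50 = 260
  van 3: 140 + 40 + 40 = 220
This matches the lower bound, so 3 is optimal.

3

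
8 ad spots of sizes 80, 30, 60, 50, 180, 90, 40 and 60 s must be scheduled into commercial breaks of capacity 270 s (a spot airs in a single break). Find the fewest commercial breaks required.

Total = 180 + 90 + 80 + 60 + 60 + 50 + 40 + 30 = 590 s.
Lower bound: ⌈590/270⌉ = 3 commercial breaks.
A packing using 3 commercial breaks:
  break 1: 180 + 90 = 270
  break 2: 80 + 60 + 60 + 50 = 250
  break 3: 40 + 30 = 70
This matches the lower bound, so 3 is optimal.

3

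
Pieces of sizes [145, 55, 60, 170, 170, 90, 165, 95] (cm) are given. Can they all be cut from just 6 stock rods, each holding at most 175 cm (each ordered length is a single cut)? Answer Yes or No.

A valid assignment using 6 stock rods:
  stock rod 1: 170 = 170
  stock rod 2: 170 = 170
  stock rod 3: 165 = 165
  stock rod 4: 145 = 145
  stock rod 5: 95 + 60 = 155
  stock rod 6: 90 + 55 = 145
Every load is within 175 cm, so 6 stock rods suffice.

Yes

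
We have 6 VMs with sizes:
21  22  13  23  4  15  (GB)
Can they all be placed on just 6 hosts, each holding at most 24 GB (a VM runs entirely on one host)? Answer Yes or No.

Yes

A valid assignment using 5 hosts:
  host 1: 23 = 23
  host 2: 22 = 22
  host 3: 21 = 21
  host 4: 15 + 4 = 19
  host 5: 13 = 13
That uses only 5 ≤ 6, so 6 hosts are enough.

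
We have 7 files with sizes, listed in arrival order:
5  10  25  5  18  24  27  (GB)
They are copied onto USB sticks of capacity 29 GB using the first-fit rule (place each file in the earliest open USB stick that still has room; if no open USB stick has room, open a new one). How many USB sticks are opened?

5

  5 → USB stick 1 (new)  [load 5/29]
  10 → USB stick 1  [load 15/29]
  25 → USB stick 2 (new)  [load 25/29]
  5 → USB stick 1  [load 20/29]
  18 → USB stick 3 (new)  [load 18/29]
  24 → USB stick 4 (new)  [load 24/29]
  27 → USB stick 5 (new)  [load 27/29]
5 USB sticks opened.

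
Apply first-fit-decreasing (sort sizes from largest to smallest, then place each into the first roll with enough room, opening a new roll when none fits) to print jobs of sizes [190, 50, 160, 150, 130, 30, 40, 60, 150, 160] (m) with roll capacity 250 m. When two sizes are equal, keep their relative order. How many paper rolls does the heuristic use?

Sorted descending: 190, 160, 160, 150, 150, 130, 60, 50, 40, 30.
  190 → roll 1 (new)  [load 190/250]
  160 → roll 2 (new)  [load 160/250]
  160 → roll 3 (new)  [load 160/250]
  150 → roll 4 (new)  [load 150/250]
  150 → roll 5 (new)  [load 150/250]
  130 → roll 6 (new)  [load 130/250]
  60 → roll 1  [load 250/250]
  50 → roll 2  [load 210/250]
  40 → roll 2  [load 250/250]
  30 → roll 3  [load 190/250]
6 paper rolls opened.

6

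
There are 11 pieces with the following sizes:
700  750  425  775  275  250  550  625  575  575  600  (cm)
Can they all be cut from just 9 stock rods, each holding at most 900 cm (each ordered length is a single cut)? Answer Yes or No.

Yes

A valid assignment using 9 stock rods:
  stock rod 1: 775 = 775
  stock rod 2: 750 = 750
  stock rod 3: 700 = 700
  stock rod 4: 625 + 275 = 900
  stock rod 5: 600 + 250 = 850
  stock rod 6: 575 = 575
  stock rod 7: 575 = 575
  stock rod 8: 550 = 550
  stock rod 9: 425 = 425
Every load is within 900 cm, so 9 stock rods suffice.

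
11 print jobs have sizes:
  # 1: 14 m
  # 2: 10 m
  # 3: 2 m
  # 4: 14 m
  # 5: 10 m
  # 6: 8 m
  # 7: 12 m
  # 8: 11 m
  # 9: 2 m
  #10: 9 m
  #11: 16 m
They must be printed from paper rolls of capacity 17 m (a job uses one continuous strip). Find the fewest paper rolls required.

8

Total = 16 + 14 + 14 + 12 + 11 + 10 + 10 + 9 + 8 + 2 + 2 = 108 m.
Lower bound: ⌈108/17⌉ = 7 paper rolls.
Also, 8 print jobs each exceed 17/2 m, and no two of those can share a roll, so at least 8 paper rolls are needed.
A packing using 8 paper rolls:
  roll 1: 16 = 16
  roll 2: 14 + 2 = 16
  roll 3: 14 + 2 = 16
  roll 4: 12 = 12
  roll 5: 11 = 11
  roll 6: 10 = 10
  roll 7: 10 = 10
  roll 8: 9 + 8 = 17
This matches the lower bound, so 8 is optimal.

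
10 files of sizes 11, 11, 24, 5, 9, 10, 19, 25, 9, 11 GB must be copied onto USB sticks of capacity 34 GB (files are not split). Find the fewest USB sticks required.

Total = 25 + 24 + 19 + 11 + 11 + 11 + 10 + 9 + 9 + 5 = 134 GB.
Lower bound: ⌈134/34⌉ = 4 USB sticks.
A packing using 4 USB sticks:
  USB stick 1: 25 + 9 = 34
  USB stick 2: 24 + 10 = 34
  USB stick 3: 19 + 9 + 5 = 33
  USB stick 4: 11 + 11 + 11 = 33
This matches the lower bound, so 4 is optimal.

4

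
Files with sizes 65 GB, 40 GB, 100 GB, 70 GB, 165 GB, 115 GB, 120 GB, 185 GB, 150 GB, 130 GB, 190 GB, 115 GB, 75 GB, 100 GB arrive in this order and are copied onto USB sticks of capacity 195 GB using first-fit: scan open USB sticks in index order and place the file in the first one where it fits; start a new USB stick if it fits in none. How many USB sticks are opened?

11

  65 → USB stick 1 (new)  [load 65/195]
  40 → USB stick 1  [load 105/195]
  100 → USB stick 2 (new)  [load 100/195]
  70 → USB stick 1  [load 175/195]
  165 → USB stick 3 (new)  [load 165/195]
  115 → USB stick 4 (new)  [load 115/195]
  120 → USB stick 5 (new)  [load 120/195]
  185 → USB stick 6 (new)  [load 185/195]
  150 → USB stick 7 (new)  [load 150/195]
  130 → USB stick 8 (new)  [load 130/195]
  190 → USB stick 9 (new)  [load 190/195]
  115 → USB stick 10 (new)  [load 115/195]
  75 → USB stick 2  [load 175/195]
  100 → USB stick 11 (new)  [load 100/195]
11 USB sticks opened.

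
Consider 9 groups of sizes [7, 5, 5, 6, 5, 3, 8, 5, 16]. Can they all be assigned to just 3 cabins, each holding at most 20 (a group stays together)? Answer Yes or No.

No

Total = 60; ⌈60/20⌉ = 3.
The bound of 3 does not rule out 3, but exhaustive search shows no assignment into 3 cabins of capacity 20 exists — the minimum is 4.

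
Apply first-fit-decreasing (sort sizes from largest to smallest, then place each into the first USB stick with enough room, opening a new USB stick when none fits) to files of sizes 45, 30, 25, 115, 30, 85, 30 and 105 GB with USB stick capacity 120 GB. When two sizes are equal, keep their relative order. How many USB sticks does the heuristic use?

Sorted descending: 115, 105, 85, 45, 30, 30, 30, 25.
  115 → USB stick 1 (new)  [load 115/120]
  105 → USB stick 2 (new)  [load 105/120]
  85 → USB stick 3 (new)  [load 85/120]
  45 → USB stick 4 (new)  [load 45/120]
  30 → USB stick 3  [load 115/120]
  30 → USB stick 4  [load 75/120]
  30 → USB stick 4  [load 105/120]
  25 → USB stick 5 (new)  [load 25/120]
5 USB sticks opened.

5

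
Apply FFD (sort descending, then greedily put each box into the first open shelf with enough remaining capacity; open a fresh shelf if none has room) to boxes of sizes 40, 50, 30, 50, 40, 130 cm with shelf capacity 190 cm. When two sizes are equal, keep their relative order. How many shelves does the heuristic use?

Sorted descending: 130, 50, 50, 40, 40, 30.
  130 → shelf 1 (new)  [load 130/190]
  50 → shelf 1  [load 180/190]
  50 → shelf 2 (new)  [load 50/190]
  40 → shelf 2  [load 90/190]
  40 → shelf 2  [load 130/190]
  30 → shelf 2  [load 160/190]
2 shelves opened.

2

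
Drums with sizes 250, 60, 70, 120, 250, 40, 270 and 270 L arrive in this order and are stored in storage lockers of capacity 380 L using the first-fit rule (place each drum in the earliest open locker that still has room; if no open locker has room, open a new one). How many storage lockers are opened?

  250 → locker 1 (new)  [load 250/380]
  60 → locker 1  [load 310/380]
  70 → locker 1  [load 380/380]
  120 → locker 2 (new)  [load 120/380]
  250 → locker 2  [load 370/380]
  40 → locker 3 (new)  [load 40/380]
  270 → locker 3  [load 310/380]
  270 → locker 4 (new)  [load 270/380]
4 storage lockers opened.

4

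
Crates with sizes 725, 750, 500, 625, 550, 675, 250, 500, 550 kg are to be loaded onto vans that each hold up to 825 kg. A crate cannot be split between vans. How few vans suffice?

8

Total = 750 + 725 + 675 + 625 + 550 + 550 + 500 + 500 + 250 = 5125 kg.
Lower bound: ⌈5125/825⌉ = 7 vans.
Also, 8 crates each exceed 825/2 kg, and no two of those can share a van, so at least 8 vans are needed.
A packing using 8 vans:
  van 1: 750 = 750
  van 2: 725 = 725
  van 3: 675 = 675
  van 4: 625 = 625
  van 5: 550 + 250 = 800
  van 6: 550 = 550
  van 7: 500 = 500
  van 8: 500 = 500
This matches the lower bound, so 8 is optimal.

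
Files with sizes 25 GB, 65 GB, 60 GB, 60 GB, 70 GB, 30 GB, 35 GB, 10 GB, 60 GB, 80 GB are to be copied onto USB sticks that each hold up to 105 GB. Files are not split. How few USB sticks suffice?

Total = 80 + 70 + 65 + 60 + 60 + 60 + 35 + 30 + 25 + 10 = 495 GB.
Lower bound: ⌈495/105⌉ = 5 USB sticks.
Also, 6 files each exceed 105/2 GB, and no two of those can share a USB stick, so at least 6 USB sticks are needed.
A packing using 6 USB sticks:
  USB stick 1: 80 + 25 = 105
  USB stick 2: 70 + 35 = 105
  USB stick 3: 65 + 30 + 10 = 105
  USB stick 4: 60 = 60
  USB stick 5: 60 = 60
  USB stick 6: 60 = 60
This matches the lower bound, so 6 is optimal.

6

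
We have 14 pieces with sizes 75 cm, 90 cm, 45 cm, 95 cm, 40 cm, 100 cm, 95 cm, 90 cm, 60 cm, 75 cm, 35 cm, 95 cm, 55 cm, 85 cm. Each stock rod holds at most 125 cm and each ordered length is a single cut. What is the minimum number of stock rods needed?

Total = 100 + 95 + 95 + 95 + 90 + 90 + 85 + 75 + 75 + 60 + 55 + 45 + 40 + 35 = 1035 cm.
Lower bound: ⌈1035/125⌉ = 9 stock rods.
A packing using 10 stock rods:
  stock rod 1: 100 = 100
  stock rod 2: 95 = 95
  stock rod 3: 95 = 95
  stock rod 4: 95 = 95
  stock rod 5: 90 + 35 = 125
  stock rod 6: 90 = 90
  stock rod 7: 85 + 40 = 125
  stock rod 8: 75 + 45 = 120
  stock rod 9: 75 = 75
  stock rod 10: 60 + 55 = 115
No arrangement into 9 stock rods stays within capacity, so 10 is optimal.

10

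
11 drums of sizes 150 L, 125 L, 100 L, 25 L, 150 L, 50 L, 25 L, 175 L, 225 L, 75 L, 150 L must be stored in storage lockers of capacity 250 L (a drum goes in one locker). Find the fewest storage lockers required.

6

Total = 225 + 175 + 150 + 150 + 150 + 125 + 100 + 75 + 50 + 25 + 25 = 1250 L.
Lower bound: ⌈1250/250⌉ = 5 storage lockers.
A packing using 6 storage lockers:
  locker 1: 225 + 25 = 250
  locker 2: 175 + 75 = 250
  locker 3: 150 + 100 = 250
  locker 4: 150 + 50 + 25 = 225
  locker 5: 150 = 150
  locker 6: 125 = 125
No arrangement into 5 storage lockers stays within capacity, so 6 is optimal.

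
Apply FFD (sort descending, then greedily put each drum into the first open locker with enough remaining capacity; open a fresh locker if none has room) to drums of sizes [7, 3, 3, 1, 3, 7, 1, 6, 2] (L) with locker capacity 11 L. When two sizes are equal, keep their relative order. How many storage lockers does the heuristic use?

3

Sorted descending: 7, 7, 6, 3, 3, 3, 2, 1, 1.
  7 → locker 1 (new)  [load 7/11]
  7 → locker 2 (new)  [load 7/11]
  6 → locker 3 (new)  [load 6/11]
  3 → locker 1  [load 10/11]
  3 → locker 2  [load 10/11]
  3 → locker 3  [load 9/11]
  2 → locker 3  [load 11/11]
  1 → locker 1  [load 11/11]
  1 → locker 2  [load 11/11]
3 storage lockers opened.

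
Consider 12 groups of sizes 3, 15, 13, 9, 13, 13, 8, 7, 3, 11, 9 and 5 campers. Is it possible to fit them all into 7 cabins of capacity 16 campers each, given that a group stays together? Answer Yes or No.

No

Total = 109 campers; ⌈109/16⌉ = 7.
The bound of 7 does not rule out 7, but exhaustive search shows no assignment into 7 cabins of capacity 16 campers exists — the minimum is 8.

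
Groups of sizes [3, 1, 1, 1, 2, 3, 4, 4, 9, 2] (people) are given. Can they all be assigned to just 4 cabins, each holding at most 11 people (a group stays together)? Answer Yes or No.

Yes

A valid assignment using 3 cabins:
  cabin 1: 9 + 2 = 11
  cabin 2: 4 + 4 + 3 = 11
  cabin 3: 3 + 2 + 1 + 1 + 1 = 8
That uses only 3 ≤ 4, so 4 cabins are enough.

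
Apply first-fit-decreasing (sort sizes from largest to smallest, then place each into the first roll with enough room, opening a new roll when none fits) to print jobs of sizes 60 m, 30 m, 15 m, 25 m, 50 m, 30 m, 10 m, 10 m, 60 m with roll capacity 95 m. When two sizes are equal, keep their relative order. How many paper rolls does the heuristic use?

Sorted descending: 60, 60, 50, 30, 30, 25, 15, 10, 10.
  60 → roll 1 (new)  [load 60/95]
  60 → roll 2 (new)  [load 60/95]
  50 → roll 3 (new)  [load 50/95]
  30 → roll 1  [load 90/95]
  30 → roll 2  [load 90/95]
  25 → roll 3  [load 75/95]
  15 → roll 3  [load 90/95]
  10 → roll 4 (new)  [load 10/95]
  10 → roll 4  [load 20/95]
4 paper rolls opened.

4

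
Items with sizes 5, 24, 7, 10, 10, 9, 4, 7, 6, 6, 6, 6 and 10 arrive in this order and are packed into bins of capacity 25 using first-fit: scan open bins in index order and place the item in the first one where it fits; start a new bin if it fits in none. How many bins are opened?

  5 → bin 1 (new)  [load 5/25]
  24 → bin 2 (new)  [load 24/25]
  7 → bin 1  [load 12/25]
  10 → bin 1  [load 22/25]
  10 → bin 3 (new)  [load 10/25]
  9 → bin 3  [load 19/25]
  4 → bin 3  [load 23/25]
  7 → bin 4 (new)  [load 7/25]
  6 → bin 4  [load 13/25]
  6 → bin 4  [load 19/25]
  6 → bin 4  [load 25/25]
  6 → bin 5 (new)  [load 6/25]
  10 → bin 5  [load 16/25]
5 bins opened.

5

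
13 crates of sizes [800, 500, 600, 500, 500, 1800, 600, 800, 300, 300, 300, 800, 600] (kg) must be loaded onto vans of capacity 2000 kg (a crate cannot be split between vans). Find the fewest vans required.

Total = 1800 + 800 + 800 + 800 + 600 + 600 + 600 + 500 + 500 + 500 + 300 + 300 + 300 = 8400 kg.
Lower bound: ⌈8400/2000⌉ = 5 vans.
A packing using 5 vans:
  van 1: 1800 = 1800
  van 2: 800 + 800 + 300 = 1900
  van 3: 800 + 600 + 600 = 2000
  van 4: 600 + 500 + 500 + 300 = 1900
  van 5: 500 + 300 = 800
This matches the lower bound, so 5 is optimal.

5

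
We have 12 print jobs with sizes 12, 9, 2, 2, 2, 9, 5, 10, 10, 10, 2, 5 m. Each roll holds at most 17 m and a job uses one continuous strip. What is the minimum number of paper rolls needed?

Total = 12 + 10 + 10 + 10 + 9 + 9 + 5 + 5 + 2 + 2 + 2 + 2 = 78 m.
Lower bound: ⌈78/17⌉ = 5 paper rolls.
Also, 6 print jobs each exceed 17/2 m, and no two of those can share a roll, so at least 6 paper rolls are needed.
A packing using 6 paper rolls:
  roll 1: 12 + 5 = 17
  roll 2: 10 + 5 + 2 = 17
  roll 3: 10 + 2 + 2 + 2 = 16
  roll 4: 10 = 10
  roll 5: 9 = 9
  roll 6: 9 = 9
This matches the lower bound, so 6 is optimal.

6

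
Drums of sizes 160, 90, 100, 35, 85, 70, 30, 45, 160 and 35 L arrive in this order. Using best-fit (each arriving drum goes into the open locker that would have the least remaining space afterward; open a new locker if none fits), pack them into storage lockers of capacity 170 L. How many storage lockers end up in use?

  160 → locker 1 (new)  [load 160/170]
  90 → locker 2 (new)  [load 90/170]
  100 → locker 3 (new)  [load 100/170]
  35 → locker 3  [load 135/170]
  85 → locker 4 (new)  [load 85/170]
  70 → locker 2  [load 160/170]
  30 → locker 3  [load 165/170]
  45 → locker 4  [load 130/170]
  160 → locker 5 (new)  [load 160/170]
  35 → locker 4  [load 165/170]
5 storage lockers opened.

5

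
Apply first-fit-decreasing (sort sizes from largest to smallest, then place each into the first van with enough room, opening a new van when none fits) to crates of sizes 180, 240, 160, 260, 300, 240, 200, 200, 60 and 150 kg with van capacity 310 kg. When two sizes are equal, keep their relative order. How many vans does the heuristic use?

8

Sorted descending: 300, 260, 240, 240, 200, 200, 180, 160, 150, 60.
  300 → van 1 (new)  [load 300/310]
  260 → van 2 (new)  [load 260/310]
  240 → van 3 (new)  [load 240/310]
  240 → van 4 (new)  [load 240/310]
  200 → van 5 (new)  [load 200/310]
  200 → van 6 (new)  [load 200/310]
  180 → van 7 (new)  [load 180/310]
  160 → van 8 (new)  [load 160/310]
  150 → van 8  [load 310/310]
  60 → van 3  [load 300/310]
8 vans opened.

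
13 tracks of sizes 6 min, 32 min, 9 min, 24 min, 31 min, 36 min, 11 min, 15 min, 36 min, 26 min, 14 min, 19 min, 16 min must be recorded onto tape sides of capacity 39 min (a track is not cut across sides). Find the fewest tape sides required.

Total = 36 + 36 + 32 + 31 + 26 + 24 + 19 + 16 + 15 + 14 + 11 + 9 + 6 = 275 min.
Lower bound: ⌈275/39⌉ = 8 tape sides.
A packing using 8 tape sides:
  side 1: 36 = 36
  side 2: 36 = 36
  side 3: 32 + 6 = 38
  side 4: 31 = 31
  side 5: 26 + 11 = 37
  side 6: 24 + 15 = 39
  side 7: 19 + 16 = 35
  side 8: 14 + 9 = 23
This matches the lower bound, so 8 is optimal.

8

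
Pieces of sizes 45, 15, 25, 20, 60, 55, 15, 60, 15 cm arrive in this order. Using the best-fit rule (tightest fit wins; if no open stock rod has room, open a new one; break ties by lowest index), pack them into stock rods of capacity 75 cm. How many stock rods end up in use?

  45 → stock rod 1 (new)  [load 45/75]
  15 → stock rod 1  [load 60/75]
  25 → stock rod 2 (new)  [load 25/75]
  20 → stock rod 2  [load 45/75]
  60 → stock rod 3 (new)  [load 60/75]
  55 → stock rod 4 (new)  [load 55/75]
  15 → stock rod 1  [load 75/75]
  60 → stock rod 5 (new)  [load 60/75]
  15 → stock rod 3  [load 75/75]
5 stock rods opened.

5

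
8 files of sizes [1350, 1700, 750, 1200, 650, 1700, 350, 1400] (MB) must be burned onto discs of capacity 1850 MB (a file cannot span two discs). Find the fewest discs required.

6

Total = 1700 + 1700 + 1400 + 1350 + 1200 + 750 + 650 + 350 = 9100 MB.
Lower bound: ⌈9100/1850⌉ = 5 discs.
A packing using 6 discs:
  disc 1: 1700 = 1700
  disc 2: 1700 = 1700
  disc 3: 1400 + 350 = 1750
  disc 4: 1350 = 1350
  disc 5: 1200 + 650 = 1850
  disc 6: 750 = 750
No arrangement into 5 discs stays within capacity, so 6 is optimal.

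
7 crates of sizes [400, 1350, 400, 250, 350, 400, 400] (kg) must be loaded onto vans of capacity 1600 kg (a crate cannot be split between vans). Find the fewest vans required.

Total = 1350 + 400 + 400 + 400 + 400 + 350 + 250 = 3550 kg.
Lower bound: ⌈3550/1600⌉ = 3 vans.
A packing using 3 vans:
  van 1: 1350 + 250 = 1600
  van 2: 400 + 400 + 400 + 400 = 1600
  van 3: 350 = 350
This matches the lower bound, so 3 is optimal.

3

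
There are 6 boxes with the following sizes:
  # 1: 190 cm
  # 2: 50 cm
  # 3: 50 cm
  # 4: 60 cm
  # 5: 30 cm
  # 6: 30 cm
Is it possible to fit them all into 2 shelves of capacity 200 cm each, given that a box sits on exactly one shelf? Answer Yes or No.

Total = 410 cm; ⌈410/200⌉ = 3.
At least 3 shelves are required, but only 2 are allowed.

No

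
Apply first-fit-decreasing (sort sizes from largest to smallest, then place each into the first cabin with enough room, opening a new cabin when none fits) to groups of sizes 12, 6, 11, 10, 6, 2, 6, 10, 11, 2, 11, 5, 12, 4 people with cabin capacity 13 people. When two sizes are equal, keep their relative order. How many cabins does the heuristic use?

Sorted descending: 12, 12, 11, 11, 11, 10, 10, 6, 6, 6, 5, 4, 2, 2.
  12 → cabin 1 (new)  [load 12/13]
  12 → cabin 2 (new)  [load 12/13]
  11 → cabin 3 (new)  [load 11/13]
  11 → cabin 4 (new)  [load 11/13]
  11 → cabin 5 (new)  [load 11/13]
  10 → cabin 6 (new)  [load 10/13]
  10 → cabin 7 (new)  [load 10/13]
  6 → cabin 8 (new)  [load 6/13]
  6 → cabin 8  [load 12/13]
  6 → cabin 9 (new)  [load 6/13]
  5 → cabin 9  [load 11/13]
  4 → cabin 10 (new)  [load 4/13]
  2 → cabin 3  [load 13/13]
  2 → cabin 4  [load 13/13]
10 cabins opened.

10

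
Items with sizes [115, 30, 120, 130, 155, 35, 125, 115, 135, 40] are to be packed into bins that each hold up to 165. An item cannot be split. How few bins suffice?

Total = 155 + 135 + 130 + 125 + 120 + 115 + 115 + 40 + 35 + 30 = 1000.
Lower bound: ⌈1000/165⌉ = 7 bins.
A packing using 7 bins:
  bin 1: 155 = 155
  bin 2: 135 + 30 = 165
  bin 3: 130 + 35 = 165
  bin 4: 125 + 40 = 165
  bin 5: 120 = 120
  bin 6: 115 = 115
  bin 7: 115 = 115
This matches the lower bound, so 7 is optimal.

7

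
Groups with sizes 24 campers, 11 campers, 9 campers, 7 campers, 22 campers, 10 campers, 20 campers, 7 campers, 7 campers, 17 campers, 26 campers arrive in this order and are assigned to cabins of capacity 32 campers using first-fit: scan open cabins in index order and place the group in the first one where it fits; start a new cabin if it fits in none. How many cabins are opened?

6

  24 → cabin 1 (new)  [load 24/32]
  11 → cabin 2 (new)  [load 11/32]
  9 → cabin 2  [load 20/32]
  7 → cabin 1  [load 31/32]
  22 → cabin 3 (new)  [load 22/32]
  10 → cabin 2  [load 30/32]
  20 → cabin 4 (new)  [load 20/32]
  7 → cabin 3  [load 29/32]
  7 → cabin 4  [load 27/32]
  17 → cabin 5 (new)  [load 17/32]
  26 → cabin 6 (new)  [load 26/32]
6 cabins opened.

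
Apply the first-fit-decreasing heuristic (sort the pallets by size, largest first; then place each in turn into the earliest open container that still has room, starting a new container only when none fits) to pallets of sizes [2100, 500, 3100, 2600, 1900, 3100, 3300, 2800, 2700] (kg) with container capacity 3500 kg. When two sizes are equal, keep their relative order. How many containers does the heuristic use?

Sorted descending: 3300, 3100, 3100, 2800, 2700, 2600, 2100, 1900, 500.
  3300 → container 1 (new)  [load 3300/3500]
  3100 → container 2 (new)  [load 3100/3500]
  3100 → container 3 (new)  [load 3100/3500]
  2800 → container 4 (new)  [load 2800/3500]
  2700 → container 5 (new)  [load 2700/3500]
  2600 → container 6 (new)  [load 2600/3500]
  2100 → container 7 (new)  [load 2100/3500]
  1900 → container 8 (new)  [load 1900/3500]
  500 → container 4  [load 3300/3500]
8 containers opened.

8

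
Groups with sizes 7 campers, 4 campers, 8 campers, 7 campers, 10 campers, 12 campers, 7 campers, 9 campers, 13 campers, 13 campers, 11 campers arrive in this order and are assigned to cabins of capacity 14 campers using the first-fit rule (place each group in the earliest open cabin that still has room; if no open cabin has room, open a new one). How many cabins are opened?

9

  7 → cabin 1 (new)  [load 7/14]
  4 → cabin 1  [load 11/14]
  8 → cabin 2 (new)  [load 8/14]
  7 → cabin 3 (new)  [load 7/14]
  10 → cabin 4 (new)  [load 10/14]
  12 → cabin 5 (new)  [load 12/14]
  7 → cabin 3  [load 14/14]
  9 → cabin 6 (new)  [load 9/14]
  13 → cabin 7 (new)  [load 13/14]
  13 → cabin 8 (new)  [load 13/14]
  11 → cabin 9 (new)  [load 11/14]
9 cabins opened.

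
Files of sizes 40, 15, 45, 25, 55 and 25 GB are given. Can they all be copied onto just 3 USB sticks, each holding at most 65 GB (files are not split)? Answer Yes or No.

Total = 205 GB; ⌈205/65⌉ = 4.
At least 4 USB sticks are required, but only 3 are allowed.

No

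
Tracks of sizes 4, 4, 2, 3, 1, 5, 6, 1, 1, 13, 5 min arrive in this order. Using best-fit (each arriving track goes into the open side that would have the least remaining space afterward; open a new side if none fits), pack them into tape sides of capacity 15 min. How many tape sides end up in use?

4

  4 → side 1 (new)  [load 4/15]
  4 → side 1  [load 8/15]
  2 → side 1  [load 10/15]
  3 → side 1  [load 13/15]
  1 → side 1  [load 14/15]
  5 → side 2 (new)  [load 5/15]
  6 → side 2  [load 11/15]
  1 → side 1  [load 15/15]
  1 → side 2  [load 12/15]
  13 → side 3 (new)  [load 13/15]
  5 → side 4 (new)  [load 5/15]
4 tape sides opened.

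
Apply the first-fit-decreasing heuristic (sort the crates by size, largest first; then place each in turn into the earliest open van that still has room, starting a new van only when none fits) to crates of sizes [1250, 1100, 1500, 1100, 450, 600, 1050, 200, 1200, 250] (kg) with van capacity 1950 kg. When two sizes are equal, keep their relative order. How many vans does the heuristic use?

6

Sorted descending: 1500, 1250, 1200, 1100, 1100, 1050, 600, 450, 250, 200.
  1500 → van 1 (new)  [load 1500/1950]
  1250 → van 2 (new)  [load 1250/1950]
  1200 → van 3 (new)  [load 1200/1950]
  1100 → van 4 (new)  [load 1100/1950]
  1100 → van 5 (new)  [load 1100/1950]
  1050 → van 6 (new)  [load 1050/1950]
  600 → van 2  [load 1850/1950]
  450 → van 1  [load 1950/1950]
  250 → van 3  [load 1450/1950]
  200 → van 3  [load 1650/1950]
6 vans opened.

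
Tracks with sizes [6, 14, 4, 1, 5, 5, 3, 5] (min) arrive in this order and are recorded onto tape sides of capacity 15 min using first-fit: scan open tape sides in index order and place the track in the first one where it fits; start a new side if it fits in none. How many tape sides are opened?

  6 → side 1 (new)  [load 6/15]
  14 → side 2 (new)  [load 14/15]
  4 → side 1  [load 10/15]
  1 → side 1  [load 11/15]
  5 → side 3 (new)  [load 5/15]
  5 → side 3  [load 10/15]
  3 → side 1  [load 14/15]
  5 → side 3  [load 15/15]
3 tape sides opened.

3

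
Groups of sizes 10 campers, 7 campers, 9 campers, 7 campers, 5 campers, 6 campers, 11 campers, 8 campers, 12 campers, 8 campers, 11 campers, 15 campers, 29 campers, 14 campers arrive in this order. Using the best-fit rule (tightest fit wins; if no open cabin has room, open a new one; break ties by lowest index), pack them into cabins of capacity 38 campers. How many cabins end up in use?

  10 → cabin 1 (new)  [load 10/38]
  7 → cabin 1  [load 17/38]
  9 → cabin 1  [load 26/38]
  7 → cabin 1  [load 33/38]
  5 → cabin 1  [load 38/38]
  6 → cabin 2 (new)  [load 6/38]
  11 → cabin 2  [load 17/38]
  8 → cabin 2  [load 25/38]
  12 → cabin 2  [load 37/38]
  8 → cabin 3 (new)  [load 8/38]
  11 → cabin 3  [load 19/38]
  15 → cabin 3  [load 34/38]
  29 → cabin 4 (new)  [load 29/38]
  14 → cabin 5 (new)  [load 14/38]
5 cabins opened.

5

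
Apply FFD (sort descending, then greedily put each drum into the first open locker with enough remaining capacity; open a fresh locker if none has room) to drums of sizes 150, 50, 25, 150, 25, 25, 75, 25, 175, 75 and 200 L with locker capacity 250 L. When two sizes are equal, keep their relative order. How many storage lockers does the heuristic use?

Sorted descending: 200, 175, 150, 150, 75, 75, 50, 25, 25, 25, 25.
  200 → locker 1 (new)  [load 200/250]
  175 → locker 2 (new)  [load 175/250]
  150 → locker 3 (new)  [load 150/250]
  150 → locker 4 (new)  [load 150/250]
  75 → locker 2  [load 250/250]
  75 → locker 3  [load 225/250]
  50 → locker 1  [load 250/250]
  25 → locker 3  [load 250/250]
  25 → locker 4  [load 175/250]
  25 → locker 4  [load 200/250]
  25 → locker 4  [load 225/250]
4 storage lockers opened.

4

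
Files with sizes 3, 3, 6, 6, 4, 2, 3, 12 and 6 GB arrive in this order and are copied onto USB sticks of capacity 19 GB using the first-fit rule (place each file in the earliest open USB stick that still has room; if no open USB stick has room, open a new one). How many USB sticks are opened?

  3 → USB stick 1 (new)  [load 3/19]
  3 → USB stick 1  [load 6/19]
  6 → USB stick 1  [load 12/19]
  6 → USB stick 1  [load 18/19]
  4 → USB stick 2 (new)  [load 4/19]
  2 → USB stick 2  [load 6/19]
  3 → USB stick 2  [load 9/19]
  12 → USB stick 3 (new)  [load 12/19]
  6 → USB stick 2  [load 15/19]
3 USB sticks opened.

3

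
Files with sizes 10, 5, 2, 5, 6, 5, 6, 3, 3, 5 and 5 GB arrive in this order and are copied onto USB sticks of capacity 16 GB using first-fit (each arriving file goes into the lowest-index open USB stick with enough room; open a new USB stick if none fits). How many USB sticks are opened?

  10 → USB stick 1 (new)  [load 10/16]
  5 → USB stick 1  [load 15/16]
  2 → USB stick 2 (new)  [load 2/16]
  5 → USB stick 2  [load 7/16]
  6 → USB stick 2  [load 13/16]
  5 → USB stick 3 (new)  [load 5/16]
  6 → USB stick 3  [load 11/16]
  3 → USB stick 2  [load 16/16]
  3 → USB stick 3  [load 14/16]
  5 → USB stick 4 (new)  [load 5/16]
  5 → USB stick 4  [load 10/16]
4 USB sticks opened.

4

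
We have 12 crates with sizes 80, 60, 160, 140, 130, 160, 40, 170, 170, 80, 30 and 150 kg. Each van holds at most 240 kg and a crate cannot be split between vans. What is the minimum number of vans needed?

Total = 170 + 170 + 160 + 160 + 150 + 140 + 130 + 80 + 80 + 60 + 40 + 30 = 1370 kg.
Lower bound: ⌈1370/240⌉ = 6 vans.
Also, 7 crates each exceed 120 kg, and no two of those can share a van, so at least 7 vans are needed.
A packing using 7 vans:
  van 1: 170 + 60 = 230
  van 2: 170 + 40 + 30 = 240
  van 3: 160 + 80 = 240
  van 4: 160 + 80 = 240
  van 5: 150 = 150
  van 6: 140 = 140
  van 7: 130 = 130
This matches the lower bound, so 7 is optimal.

7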